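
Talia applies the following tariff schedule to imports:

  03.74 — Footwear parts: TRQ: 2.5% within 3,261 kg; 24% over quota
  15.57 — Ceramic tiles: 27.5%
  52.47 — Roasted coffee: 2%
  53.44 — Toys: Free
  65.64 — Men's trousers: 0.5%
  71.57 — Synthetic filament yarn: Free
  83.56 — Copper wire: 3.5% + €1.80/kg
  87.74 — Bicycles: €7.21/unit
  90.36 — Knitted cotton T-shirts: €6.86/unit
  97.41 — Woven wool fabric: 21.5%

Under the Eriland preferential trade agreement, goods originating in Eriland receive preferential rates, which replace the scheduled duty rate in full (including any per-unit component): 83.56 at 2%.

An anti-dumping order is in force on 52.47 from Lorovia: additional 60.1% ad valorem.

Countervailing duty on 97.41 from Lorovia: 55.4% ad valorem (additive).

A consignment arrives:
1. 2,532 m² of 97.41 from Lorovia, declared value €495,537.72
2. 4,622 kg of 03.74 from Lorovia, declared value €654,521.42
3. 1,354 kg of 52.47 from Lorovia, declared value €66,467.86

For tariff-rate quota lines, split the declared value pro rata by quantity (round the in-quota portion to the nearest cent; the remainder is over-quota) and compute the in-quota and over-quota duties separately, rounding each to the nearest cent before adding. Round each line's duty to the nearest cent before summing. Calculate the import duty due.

Line 1 (97.41, Lorovia, 2,532 m², €495,537.72):
Base rate for 97.41 is 21.5%.
Additional duty on 97.41 from Lorovia: +55.4%. Applied ad valorem rate: 21.5% + 55.4% = 76.9%.
Duty = €495,537.72 × 76.9% = €381,068.51.
Line 2 (03.74, Lorovia, 4,622 kg, €654,521.42):
Code 03.74 is under a tariff-rate quota (threshold 3,261 kg). In-quota: 3,261 kg at 2.5%; over-quota: 1,361 kg at 24%.
Pro-rata value split: in-quota = €654,521.42 × 3,261/4,622 = €461,790.21; over-quota = €654,521.42 − €461,790.21 = €192,731.21.
In-quota duty = €461,790.21 × 2.5% = €11,544.76. Over-quota duty = €192,731.21 × 24% = €46,255.49.
Line duty = €11,544.76 + €46,255.49 = €57,800.25.
Line 3 (52.47, Lorovia, 1,354 kg, €66,467.86):
Base rate for 52.47 is 2%.
Additional duty on 52.47 from Lorovia: +60.1%. Applied ad valorem rate: 2% + 60.1% = 62.1%.
Duty = €66,467.86 × 62.1% = €41,276.54.
Total = €381,068.51 + €57,800.25 + €41,276.54 = €480,145.30.

€480,145.30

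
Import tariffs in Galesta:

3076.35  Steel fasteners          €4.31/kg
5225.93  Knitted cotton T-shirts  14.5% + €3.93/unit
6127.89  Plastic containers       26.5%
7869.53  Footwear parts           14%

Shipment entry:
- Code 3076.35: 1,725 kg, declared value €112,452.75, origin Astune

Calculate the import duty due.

Line 1 (3076.35, Astune, 1,725 kg, €112,452.75):
Base rate for 3076.35 is €4.31/kg.
Duty = 1,725 × €4.31 = €7,434.75.

€7,434.75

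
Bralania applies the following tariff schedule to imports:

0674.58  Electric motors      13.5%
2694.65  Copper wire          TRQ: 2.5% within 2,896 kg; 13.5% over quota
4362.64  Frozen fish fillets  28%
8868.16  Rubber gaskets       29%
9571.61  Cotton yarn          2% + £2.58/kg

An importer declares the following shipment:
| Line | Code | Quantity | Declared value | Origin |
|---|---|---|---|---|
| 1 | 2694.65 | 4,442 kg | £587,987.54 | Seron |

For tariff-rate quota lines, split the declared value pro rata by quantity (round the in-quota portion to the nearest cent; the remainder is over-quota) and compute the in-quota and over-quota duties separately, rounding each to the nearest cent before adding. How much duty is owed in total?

Line 1 (2694.65, Seron, 4,442 kg, £587,987.54):
Code 2694.65 is under a tariff-rate quota (threshold 2,896 kg). In-quota: 2,896 kg at 2.5%; over-quota: 1,546 kg at 13.5%.
Pro-rata value split: in-quota = £587,987.54 × 2,896/4,442 = £383,343.52; over-quota = £587,987.54 − £383,343.52 = £204,644.02.
In-quota duty = £383,343.52 × 2.5% = £9,583.59. Over-quota duty = £204,644.02 × 13.5% = £27,626.94.
Line duty = £9,583.59 + £27,626.94 = £37,210.53.

£37,210.53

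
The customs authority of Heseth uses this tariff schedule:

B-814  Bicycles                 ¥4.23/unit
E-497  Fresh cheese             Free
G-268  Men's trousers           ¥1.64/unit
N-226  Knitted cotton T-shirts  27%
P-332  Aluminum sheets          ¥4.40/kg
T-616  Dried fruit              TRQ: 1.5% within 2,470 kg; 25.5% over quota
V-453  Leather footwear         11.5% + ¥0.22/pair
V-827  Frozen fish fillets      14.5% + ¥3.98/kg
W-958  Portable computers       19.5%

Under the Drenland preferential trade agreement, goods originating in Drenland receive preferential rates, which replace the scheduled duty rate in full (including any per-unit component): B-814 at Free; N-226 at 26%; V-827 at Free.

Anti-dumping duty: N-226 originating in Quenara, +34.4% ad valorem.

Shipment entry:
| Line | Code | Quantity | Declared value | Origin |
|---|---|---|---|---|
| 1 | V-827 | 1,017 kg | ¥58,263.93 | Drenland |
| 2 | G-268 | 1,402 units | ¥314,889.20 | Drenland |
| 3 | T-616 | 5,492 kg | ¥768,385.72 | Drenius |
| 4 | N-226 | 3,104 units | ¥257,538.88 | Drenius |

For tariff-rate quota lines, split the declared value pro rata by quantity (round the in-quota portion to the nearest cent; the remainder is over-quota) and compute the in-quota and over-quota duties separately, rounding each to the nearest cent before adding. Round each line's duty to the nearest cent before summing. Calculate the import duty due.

¥184,834.50

Line 1 (V-827, Drenland, 1,017 kg, ¥58,263.93):
Base rate for V-827 is 14.5% + ¥3.98/kg.
Origin Drenland qualifies under the Heseth–Drenland agreement and V-827 is covered: preferential rate Free applies instead.
Duty = ¥58,263.93 × 0% = ¥0.00.
Line 2 (G-268, Drenland, 1,402 units, ¥314,889.20):
Base rate for G-268 is ¥1.64/unit.
Origin Drenland is the FTA partner but G-268 is not on the preference list; base rate stands.
Duty = 1,402 × ¥1.64 = ¥2,299.28.
Line 3 (T-616, Drenius, 5,492 kg, ¥768,385.72):
Code T-616 is under a tariff-rate quota (threshold 2,470 kg). In-quota: 2,470 kg at 1.5%; over-quota: 3,022 kg at 25.5%.
Pro-rata value split: in-quota = ¥768,385.72 × 2,470/5,492 = ¥345,577.70; over-quota = ¥768,385.72 − ¥345,577.70 = ¥422,808.02.
In-quota duty = ¥345,577.70 × 1.5% = ¥5,183.67. Over-quota duty = ¥422,808.02 × 25.5% = ¥107,816.05.
Line duty = ¥5,183.67 + ¥107,816.05 = ¥112,999.72.
Line 4 (N-226, Drenius, 3,104 units, ¥257,538.88):
Base rate for N-226 is 27%.
N-226 has an FTA preferential rate, but origin Drenius is not Drenland; base rate stands.
The additional-duty order on N-226 targets Quenara, not Drenius; it does not apply.
Duty = ¥257,538.88 × 27% = ¥69,535.50.
Total = ¥0.00 + ¥2,299.28 + ¥112,999.72 + ¥69,535.50 = ¥184,834.50.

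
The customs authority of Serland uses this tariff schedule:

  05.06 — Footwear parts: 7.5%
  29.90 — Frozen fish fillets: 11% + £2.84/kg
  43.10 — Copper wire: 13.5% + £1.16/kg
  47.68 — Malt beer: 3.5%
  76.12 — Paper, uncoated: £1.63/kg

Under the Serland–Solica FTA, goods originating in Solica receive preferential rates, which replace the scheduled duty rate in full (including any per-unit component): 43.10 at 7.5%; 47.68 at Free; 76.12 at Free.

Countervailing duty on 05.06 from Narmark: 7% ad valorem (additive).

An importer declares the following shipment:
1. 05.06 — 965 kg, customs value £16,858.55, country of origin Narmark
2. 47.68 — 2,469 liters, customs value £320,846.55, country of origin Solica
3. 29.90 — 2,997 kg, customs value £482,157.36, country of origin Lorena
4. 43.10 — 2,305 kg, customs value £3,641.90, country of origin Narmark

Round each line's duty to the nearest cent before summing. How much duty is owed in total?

£67,158.74

Line 1 (05.06, Narmark, 965 kg, £16,858.55):
Base rate for 05.06 is 7.5%.
Additional duty on 05.06 from Narmark: +7%. Applied ad valorem rate: 7.5% + 7% = 14.5%.
Duty = £16,858.55 × 14.5% = £2,444.49.
Line 2 (47.68, Solica, 2,469 liters, £320,846.55):
Base rate for 47.68 is 3.5%.
Origin Solica qualifies under the Serland–Solica agreement and 47.68 is covered: preferential rate Free applies instead.
Duty = £320,846.55 × 0% = £0.00.
Line 3 (29.90, Lorena, 2,997 kg, £482,157.36):
Base rate for 29.90 is 11% + £2.84/kg.
Duty = £482,157.36 × 11% + 2,997 × £2.84 = £61,548.79.
Line 4 (43.10, Narmark, 2,305 kg, £3,641.90):
Base rate for 43.10 is 13.5% + £1.16/kg.
43.10 has an FTA preferential rate, but origin Narmark is not Solica; base rate stands.
Duty = £3,641.90 × 13.5% + 2,305 × £1.16 = £3,165.46.
Total = £2,444.49 + £0.00 + £61,548.79 + £3,165.46 = £67,158.74.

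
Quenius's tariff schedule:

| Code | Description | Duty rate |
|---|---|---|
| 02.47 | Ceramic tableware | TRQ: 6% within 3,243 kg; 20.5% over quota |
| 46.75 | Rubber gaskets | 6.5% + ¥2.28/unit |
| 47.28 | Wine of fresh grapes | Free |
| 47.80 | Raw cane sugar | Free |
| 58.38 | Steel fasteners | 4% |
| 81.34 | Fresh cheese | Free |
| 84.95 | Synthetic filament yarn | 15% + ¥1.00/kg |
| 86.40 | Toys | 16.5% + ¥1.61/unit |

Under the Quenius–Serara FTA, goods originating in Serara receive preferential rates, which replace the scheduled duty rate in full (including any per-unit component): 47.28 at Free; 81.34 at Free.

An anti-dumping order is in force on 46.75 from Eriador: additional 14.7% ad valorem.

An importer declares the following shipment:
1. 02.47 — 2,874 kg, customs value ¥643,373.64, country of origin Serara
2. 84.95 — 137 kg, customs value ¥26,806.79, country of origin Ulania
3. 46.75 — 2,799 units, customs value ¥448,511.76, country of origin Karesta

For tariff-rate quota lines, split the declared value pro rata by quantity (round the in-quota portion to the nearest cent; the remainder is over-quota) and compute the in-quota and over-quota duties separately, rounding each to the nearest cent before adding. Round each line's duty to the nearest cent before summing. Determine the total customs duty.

¥78,295.42

Line 1 (02.47, Serara, 2,874 kg, ¥643,373.64):
Code 02.47 is under a tariff-rate quota (threshold 3,243 kg). Quantity 2,874 kg is within the quota, so the in-quota rate 6% applies to the full value.
Duty = ¥643,373.64 × 6% = ¥38,602.42.
Line 2 (84.95, Ulania, 137 kg, ¥26,806.79):
Base rate for 84.95 is 15% + ¥1.00/kg.
Duty = ¥26,806.79 × 15% + 137 × ¥1.00 = ¥4,158.02.
Line 3 (46.75, Karesta, 2,799 units, ¥448,511.76):
Base rate for 46.75 is 6.5% + ¥2.28/unit.
The additional-duty order on 46.75 targets Eriador, not Karesta; it does not apply.
Duty = ¥448,511.76 × 6.5% + 2,799 × ¥2.28 = ¥35,534.98.
Total = ¥38,602.42 + ¥4,158.02 + ¥35,534.98 = ¥78,295.42.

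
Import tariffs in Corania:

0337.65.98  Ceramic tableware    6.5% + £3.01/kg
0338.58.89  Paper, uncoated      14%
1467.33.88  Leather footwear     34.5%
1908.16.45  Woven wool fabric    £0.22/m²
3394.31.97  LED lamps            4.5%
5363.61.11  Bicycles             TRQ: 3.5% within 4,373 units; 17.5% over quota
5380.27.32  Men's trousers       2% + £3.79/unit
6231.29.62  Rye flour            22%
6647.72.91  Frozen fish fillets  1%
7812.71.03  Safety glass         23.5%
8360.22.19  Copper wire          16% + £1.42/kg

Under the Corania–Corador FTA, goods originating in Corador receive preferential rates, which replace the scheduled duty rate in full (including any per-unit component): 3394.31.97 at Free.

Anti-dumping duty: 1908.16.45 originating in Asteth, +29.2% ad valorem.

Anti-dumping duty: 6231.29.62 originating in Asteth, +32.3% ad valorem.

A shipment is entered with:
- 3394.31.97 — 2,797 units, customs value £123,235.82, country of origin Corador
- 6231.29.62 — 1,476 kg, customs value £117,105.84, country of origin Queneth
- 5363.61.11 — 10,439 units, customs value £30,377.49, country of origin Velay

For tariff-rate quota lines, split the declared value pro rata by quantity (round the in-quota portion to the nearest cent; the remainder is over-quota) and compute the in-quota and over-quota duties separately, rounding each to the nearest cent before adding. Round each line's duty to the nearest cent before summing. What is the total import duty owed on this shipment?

£29,297.78

Line 1 (3394.31.97, Corador, 2,797 units, £123,235.82):
Base rate for 3394.31.97 is 4.5%.
Origin Corador qualifies under the Corania–Corador agreement and 3394.31.97 is covered: preferential rate Free applies instead.
Duty = £123,235.82 × 0% = £0.00.
Line 2 (6231.29.62, Queneth, 1,476 kg, £117,105.84):
Base rate for 6231.29.62 is 22%.
The additional-duty order on 6231.29.62 targets Asteth, not Queneth; it does not apply.
Duty = £117,105.84 × 22% = £25,763.28.
Line 3 (5363.61.11, Velay, 10,439 units, £30,377.49):
Code 5363.61.11 is under a tariff-rate quota (threshold 4,373 units). In-quota: 4,373 units at 3.5%; over-quota: 6,066 units at 17.5%.
Pro-rata value split: in-quota = £30,377.49 × 4,373/10,439 = £12,725.43; over-quota = £30,377.49 − £12,725.43 = £17,652.06.
In-quota duty = £12,725.43 × 3.5% = £445.39. Over-quota duty = £17,652.06 × 17.5% = £3,089.11.
Line duty = £445.39 + £3,089.11 = £3,534.50.
Total = £0.00 + £25,763.28 + £3,534.50 = £29,297.78.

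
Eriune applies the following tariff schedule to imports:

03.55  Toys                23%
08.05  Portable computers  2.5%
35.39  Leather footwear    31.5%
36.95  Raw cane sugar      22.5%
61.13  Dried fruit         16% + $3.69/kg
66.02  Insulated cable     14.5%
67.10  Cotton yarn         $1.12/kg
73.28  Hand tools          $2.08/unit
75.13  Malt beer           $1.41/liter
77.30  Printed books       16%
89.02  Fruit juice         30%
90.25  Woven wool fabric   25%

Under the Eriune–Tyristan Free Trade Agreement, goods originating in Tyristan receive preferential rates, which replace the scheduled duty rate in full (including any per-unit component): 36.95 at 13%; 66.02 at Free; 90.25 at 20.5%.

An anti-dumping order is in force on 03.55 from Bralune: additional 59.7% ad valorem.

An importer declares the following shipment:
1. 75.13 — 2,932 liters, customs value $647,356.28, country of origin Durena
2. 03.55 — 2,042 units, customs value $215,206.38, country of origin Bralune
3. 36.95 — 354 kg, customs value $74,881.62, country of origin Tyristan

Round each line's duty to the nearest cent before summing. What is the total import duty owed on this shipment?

Line 1 (75.13, Durena, 2,932 liters, $647,356.28):
Base rate for 75.13 is $1.41/liter.
Duty = 2,932 × $1.41 = $4,134.12.
Line 2 (03.55, Bralune, 2,042 units, $215,206.38):
Base rate for 03.55 is 23%.
Additional duty on 03.55 from Bralune: +59.7%. Applied ad valorem rate: 23% + 59.7% = 82.7%.
Duty = $215,206.38 × 82.7% = $177,975.68.
Line 3 (36.95, Tyristan, 354 kg, $74,881.62):
Base rate for 36.95 is 22.5%.
Origin Tyristan qualifies under the Eriune–Tyristan agreement and 36.95 is covered: preferential rate 13% applies instead.
Duty = $74,881.62 × 13% = $9,734.61.
Total = $4,134.12 + $177,975.68 + $9,734.61 = $191,844.41.

$191,844.41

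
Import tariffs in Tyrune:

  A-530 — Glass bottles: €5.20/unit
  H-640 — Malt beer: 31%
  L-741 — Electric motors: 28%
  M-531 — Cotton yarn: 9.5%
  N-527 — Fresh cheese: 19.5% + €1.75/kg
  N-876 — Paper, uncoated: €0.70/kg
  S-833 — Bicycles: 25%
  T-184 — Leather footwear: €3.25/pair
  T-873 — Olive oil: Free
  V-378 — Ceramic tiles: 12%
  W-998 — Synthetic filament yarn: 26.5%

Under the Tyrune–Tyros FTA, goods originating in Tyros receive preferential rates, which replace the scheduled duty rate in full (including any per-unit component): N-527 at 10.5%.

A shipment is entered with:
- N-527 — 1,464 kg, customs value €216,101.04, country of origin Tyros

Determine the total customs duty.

€22,690.61

Line 1 (N-527, Tyros, 1,464 kg, €216,101.04):
Base rate for N-527 is 19.5% + €1.75/kg.
Origin Tyros qualifies under the Tyrune–Tyros agreement and N-527 is covered: preferential rate 10.5% applies instead.
Duty = €216,101.04 × 10.5% = €22,690.61.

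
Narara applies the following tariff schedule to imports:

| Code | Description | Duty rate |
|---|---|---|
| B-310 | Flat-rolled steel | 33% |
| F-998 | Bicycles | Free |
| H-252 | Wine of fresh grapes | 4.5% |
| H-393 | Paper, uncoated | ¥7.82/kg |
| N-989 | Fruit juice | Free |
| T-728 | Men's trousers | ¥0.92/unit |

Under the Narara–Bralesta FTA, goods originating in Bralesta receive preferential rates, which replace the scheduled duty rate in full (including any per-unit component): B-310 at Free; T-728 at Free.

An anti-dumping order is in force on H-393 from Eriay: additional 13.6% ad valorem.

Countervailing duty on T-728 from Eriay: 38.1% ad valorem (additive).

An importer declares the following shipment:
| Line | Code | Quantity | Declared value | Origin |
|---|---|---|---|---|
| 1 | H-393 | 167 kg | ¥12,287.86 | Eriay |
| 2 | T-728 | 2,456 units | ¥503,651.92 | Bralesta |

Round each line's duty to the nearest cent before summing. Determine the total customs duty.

Line 1 (H-393, Eriay, 167 kg, ¥12,287.86):
Base rate for H-393 is ¥7.82/kg.
Additional duty on H-393 from Eriay: +13.6% ad valorem. Applied ad valorem rate = 13.6%.
Duty = ¥12,287.86 × 13.6% + 167 × ¥7.82 = ¥2,977.09.
Line 2 (T-728, Bralesta, 2,456 units, ¥503,651.92):
Base rate for T-728 is ¥0.92/unit.
Origin Bralesta qualifies under the Narara–Bralesta agreement and T-728 is covered: preferential rate Free applies instead.
The additional-duty order on T-728 targets Eriay, not Bralesta; it does not apply.
Duty = ¥503,651.92 × 0% = ¥0.00.
Total = ¥2,977.09 + ¥0.00 = ¥2,977.09.

¥2,977.09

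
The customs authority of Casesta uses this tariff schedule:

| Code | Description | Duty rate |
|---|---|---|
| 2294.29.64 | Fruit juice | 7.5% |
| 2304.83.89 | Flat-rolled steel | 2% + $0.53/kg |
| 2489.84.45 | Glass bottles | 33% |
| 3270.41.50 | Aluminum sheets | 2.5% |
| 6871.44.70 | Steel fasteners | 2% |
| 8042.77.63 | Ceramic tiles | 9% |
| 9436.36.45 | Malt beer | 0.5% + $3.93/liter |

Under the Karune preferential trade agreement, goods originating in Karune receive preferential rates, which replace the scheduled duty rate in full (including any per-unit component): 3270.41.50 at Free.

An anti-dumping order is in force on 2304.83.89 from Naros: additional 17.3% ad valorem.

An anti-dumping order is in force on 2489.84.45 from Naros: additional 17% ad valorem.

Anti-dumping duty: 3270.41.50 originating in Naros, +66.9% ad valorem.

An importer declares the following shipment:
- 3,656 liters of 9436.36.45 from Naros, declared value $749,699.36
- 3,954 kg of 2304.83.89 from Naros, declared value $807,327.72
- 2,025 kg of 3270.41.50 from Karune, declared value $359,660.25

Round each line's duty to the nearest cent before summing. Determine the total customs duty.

Line 1 (9436.36.45, Naros, 3,656 liters, $749,699.36):
Base rate for 9436.36.45 is 0.5% + $3.93/liter.
Duty = $749,699.36 × 0.5% + 3,656 × $3.93 = $18,116.58.
Line 2 (2304.83.89, Naros, 3,954 kg, $807,327.72):
Base rate for 2304.83.89 is 2% + $0.53/kg.
Additional duty on 2304.83.89 from Naros: +17.3%. Applied ad valorem rate: 2% + 17.3% = 19.3%.
Duty = $807,327.72 × 19.3% + 3,954 × $0.53 = $157,909.87.
Line 3 (3270.41.50, Karune, 2,025 kg, $359,660.25):
Base rate for 3270.41.50 is 2.5%.
Origin Karune qualifies under the Casesta–Karune agreement and 3270.41.50 is covered: preferential rate Free applies instead.
The additional-duty order on 3270.41.50 targets Naros, not Karune; it does not apply.
Duty = $359,660.25 × 0% = $0.00.
Total = $18,116.58 + $157,909.87 + $0.00 = $176,026.45.

$176,026.45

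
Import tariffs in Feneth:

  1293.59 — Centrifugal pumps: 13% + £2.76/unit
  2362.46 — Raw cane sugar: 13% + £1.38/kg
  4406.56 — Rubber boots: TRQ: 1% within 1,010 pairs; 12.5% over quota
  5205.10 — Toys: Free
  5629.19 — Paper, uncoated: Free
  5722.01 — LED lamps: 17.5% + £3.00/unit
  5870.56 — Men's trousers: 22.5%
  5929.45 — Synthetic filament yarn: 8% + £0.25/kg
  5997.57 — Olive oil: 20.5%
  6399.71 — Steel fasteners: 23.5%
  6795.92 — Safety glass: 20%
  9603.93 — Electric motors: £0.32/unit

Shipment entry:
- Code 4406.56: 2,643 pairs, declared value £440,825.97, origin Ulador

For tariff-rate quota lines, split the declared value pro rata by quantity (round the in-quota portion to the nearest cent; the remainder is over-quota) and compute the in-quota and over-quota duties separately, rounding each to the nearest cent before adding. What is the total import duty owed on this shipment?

£35,730.59

Line 1 (4406.56, Ulador, 2,643 pairs, £440,825.97):
Code 4406.56 is under a tariff-rate quota (threshold 1,010 pairs). In-quota: 1,010 pairs at 1%; over-quota: 1,633 pairs at 12.5%.
Pro-rata value split: in-quota = £440,825.97 × 1,010/2,643 = £168,457.90; over-quota = £440,825.97 − £168,457.90 = £272,368.07.
In-quota duty = £168,457.90 × 1% = £1,684.58. Over-quota duty = £272,368.07 × 12.5% = £34,046.01.
Line duty = £1,684.58 + £34,046.01 = £35,730.59.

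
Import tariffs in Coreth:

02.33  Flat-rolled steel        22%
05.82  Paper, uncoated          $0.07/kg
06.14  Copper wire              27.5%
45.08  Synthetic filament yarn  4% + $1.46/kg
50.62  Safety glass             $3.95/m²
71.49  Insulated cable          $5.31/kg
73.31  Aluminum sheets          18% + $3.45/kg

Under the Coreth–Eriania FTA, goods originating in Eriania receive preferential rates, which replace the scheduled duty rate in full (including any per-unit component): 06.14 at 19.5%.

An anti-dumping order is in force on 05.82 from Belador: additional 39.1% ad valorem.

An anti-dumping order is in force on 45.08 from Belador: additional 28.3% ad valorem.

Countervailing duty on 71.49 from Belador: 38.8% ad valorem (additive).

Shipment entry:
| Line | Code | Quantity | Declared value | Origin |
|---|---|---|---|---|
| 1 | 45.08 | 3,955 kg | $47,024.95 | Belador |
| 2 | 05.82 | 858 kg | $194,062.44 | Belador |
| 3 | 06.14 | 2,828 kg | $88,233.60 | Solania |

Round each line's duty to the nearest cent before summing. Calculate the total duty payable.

Line 1 (45.08, Belador, 3,955 kg, $47,024.95):
Base rate for 45.08 is 4% + $1.46/kg.
Additional duty on 45.08 from Belador: +28.3%. Applied ad valorem rate: 4% + 28.3% = 32.3%.
Duty = $47,024.95 × 32.3% + 3,955 × $1.46 = $20,963.36.
Line 2 (05.82, Belador, 858 kg, $194,062.44):
Base rate for 05.82 is $0.07/kg.
Additional duty on 05.82 from Belador: +39.1% ad valorem. Applied ad valorem rate = 39.1%.
Duty = $194,062.44 × 39.1% + 858 × $0.07 = $75,938.47.
Line 3 (06.14, Solania, 2,828 kg, $88,233.60):
Base rate for 06.14 is 27.5%.
06.14 has an FTA preferential rate, but origin Solania is not Eriania; base rate stands.
Duty = $88,233.60 × 27.5% = $24,264.24.
Total = $20,963.36 + $75,938.47 + $24,264.24 = $121,166.07.

$121,166.07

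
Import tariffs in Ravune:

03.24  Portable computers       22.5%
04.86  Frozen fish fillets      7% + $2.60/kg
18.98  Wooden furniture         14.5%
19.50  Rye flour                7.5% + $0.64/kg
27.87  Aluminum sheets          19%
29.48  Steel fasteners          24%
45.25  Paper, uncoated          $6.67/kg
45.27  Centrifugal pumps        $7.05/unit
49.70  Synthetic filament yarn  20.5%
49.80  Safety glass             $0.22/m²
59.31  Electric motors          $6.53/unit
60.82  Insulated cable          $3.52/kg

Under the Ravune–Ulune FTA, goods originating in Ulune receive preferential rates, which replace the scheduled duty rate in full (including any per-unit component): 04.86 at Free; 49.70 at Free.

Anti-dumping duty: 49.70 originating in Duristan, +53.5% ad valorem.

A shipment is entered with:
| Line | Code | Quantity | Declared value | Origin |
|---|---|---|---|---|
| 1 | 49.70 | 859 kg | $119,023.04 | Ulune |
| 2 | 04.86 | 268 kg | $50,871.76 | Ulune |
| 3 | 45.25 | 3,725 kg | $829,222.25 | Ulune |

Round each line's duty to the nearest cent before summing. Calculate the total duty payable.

$24,845.75

Line 1 (49.70, Ulune, 859 kg, $119,023.04):
Base rate for 49.70 is 20.5%.
Origin Ulune qualifies under the Ravune–Ulune agreement and 49.70 is covered: preferential rate Free applies instead.
The additional-duty order on 49.70 targets Duristan, not Ulune; it does not apply.
Duty = $119,023.04 × 0% = $0.00.
Line 2 (04.86, Ulune, 268 kg, $50,871.76):
Base rate for 04.86 is 7% + $2.60/kg.
Origin Ulune qualifies under the Ravune–Ulune agreement and 04.86 is covered: preferential rate Free applies instead.
Duty = $50,871.76 × 0% = $0.00.
Line 3 (45.25, Ulune, 3,725 kg, $829,222.25):
Base rate for 45.25 is $6.67/kg.
Origin Ulune is the FTA partner but 45.25 is not on the preference list; base rate stands.
Duty = 3,725 × $6.67 = $24,845.75.
Total = $0.00 + $0.00 + $24,845.75 = $24,845.75.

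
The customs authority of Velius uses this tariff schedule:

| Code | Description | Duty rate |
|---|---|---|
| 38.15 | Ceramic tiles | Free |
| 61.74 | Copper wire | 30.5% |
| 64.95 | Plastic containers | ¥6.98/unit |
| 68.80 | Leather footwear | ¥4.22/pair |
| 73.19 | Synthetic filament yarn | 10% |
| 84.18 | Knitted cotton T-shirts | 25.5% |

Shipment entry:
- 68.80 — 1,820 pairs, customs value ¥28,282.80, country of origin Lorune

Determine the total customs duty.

¥7,680.40

Line 1 (68.80, Lorune, 1,820 pairs, ¥28,282.80):
Base rate for 68.80 is ¥4.22/pair.
Duty = 1,820 × ¥4.22 = ¥7,680.40.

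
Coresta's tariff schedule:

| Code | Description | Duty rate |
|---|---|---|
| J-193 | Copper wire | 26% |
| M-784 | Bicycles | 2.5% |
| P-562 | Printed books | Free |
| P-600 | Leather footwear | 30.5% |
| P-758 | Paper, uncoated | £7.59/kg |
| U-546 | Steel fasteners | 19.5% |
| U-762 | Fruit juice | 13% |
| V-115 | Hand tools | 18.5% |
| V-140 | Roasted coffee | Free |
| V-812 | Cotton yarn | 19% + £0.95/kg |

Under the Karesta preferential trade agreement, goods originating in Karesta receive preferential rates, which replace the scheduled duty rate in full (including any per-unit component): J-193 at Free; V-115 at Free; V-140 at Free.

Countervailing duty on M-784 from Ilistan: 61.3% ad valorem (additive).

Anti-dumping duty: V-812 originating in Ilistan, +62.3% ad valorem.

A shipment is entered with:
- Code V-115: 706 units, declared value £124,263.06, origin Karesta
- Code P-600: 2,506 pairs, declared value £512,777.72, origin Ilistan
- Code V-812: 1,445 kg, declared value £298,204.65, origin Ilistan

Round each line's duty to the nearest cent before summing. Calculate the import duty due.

Line 1 (V-115, Karesta, 706 units, £124,263.06):
Base rate for V-115 is 18.5%.
Origin Karesta qualifies under the Coresta–Karesta agreement and V-115 is covered: preferential rate Free applies instead.
Duty = £124,263.06 × 0% = £0.00.
Line 2 (P-600, Ilistan, 2,506 pairs, £512,777.72):
Base rate for P-600 is 30.5%.
Duty = £512,777.72 × 30.5% = £156,397.20.
Line 3 (V-812, Ilistan, 1,445 kg, £298,204.65):
Base rate for V-812 is 19% + £0.95/kg.
Additional duty on V-812 from Ilistan: +62.3%. Applied ad valorem rate: 19% + 62.3% = 81.3%.
Duty = £298,204.65 × 81.3% + 1,445 × £0.95 = £243,813.13.
Total = £0.00 + £156,397.20 + £243,813.13 = £400,210.33.

£400,210.33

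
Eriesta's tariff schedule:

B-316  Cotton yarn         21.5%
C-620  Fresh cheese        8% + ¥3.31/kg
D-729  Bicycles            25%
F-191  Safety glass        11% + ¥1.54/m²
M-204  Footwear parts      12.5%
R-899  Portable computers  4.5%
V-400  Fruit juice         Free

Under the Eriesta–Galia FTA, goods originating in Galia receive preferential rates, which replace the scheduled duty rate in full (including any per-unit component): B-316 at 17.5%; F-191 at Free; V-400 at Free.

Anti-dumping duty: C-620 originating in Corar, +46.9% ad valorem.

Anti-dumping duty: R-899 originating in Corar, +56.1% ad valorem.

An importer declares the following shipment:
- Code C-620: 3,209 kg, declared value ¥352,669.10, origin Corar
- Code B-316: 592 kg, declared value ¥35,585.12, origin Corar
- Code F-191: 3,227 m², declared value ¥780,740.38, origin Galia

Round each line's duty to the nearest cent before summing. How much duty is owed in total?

¥211,887.93

Line 1 (C-620, Corar, 3,209 kg, ¥352,669.10):
Base rate for C-620 is 8% + ¥3.31/kg.
Additional duty on C-620 from Corar: +46.9%. Applied ad valorem rate: 8% + 46.9% = 54.9%.
Duty = ¥352,669.10 × 54.9% + 3,209 × ¥3.31 = ¥204,237.13.
Line 2 (B-316, Corar, 592 kg, ¥35,585.12):
Base rate for B-316 is 21.5%.
B-316 has an FTA preferential rate, but origin Corar is not Galia; base rate stands.
Duty = ¥35,585.12 × 21.5% = ¥7,650.80.
Line 3 (F-191, Galia, 3,227 m², ¥780,740.38):
Base rate for F-191 is 11% + ¥1.54/m².
Origin Galia qualifies under the Eriesta–Galia agreement and F-191 is covered: preferential rate Free applies instead.
Duty = ¥780,740.38 × 0% = ¥0.00.
Total = ¥204,237.13 + ¥7,650.80 + ¥0.00 = ¥211,887.93.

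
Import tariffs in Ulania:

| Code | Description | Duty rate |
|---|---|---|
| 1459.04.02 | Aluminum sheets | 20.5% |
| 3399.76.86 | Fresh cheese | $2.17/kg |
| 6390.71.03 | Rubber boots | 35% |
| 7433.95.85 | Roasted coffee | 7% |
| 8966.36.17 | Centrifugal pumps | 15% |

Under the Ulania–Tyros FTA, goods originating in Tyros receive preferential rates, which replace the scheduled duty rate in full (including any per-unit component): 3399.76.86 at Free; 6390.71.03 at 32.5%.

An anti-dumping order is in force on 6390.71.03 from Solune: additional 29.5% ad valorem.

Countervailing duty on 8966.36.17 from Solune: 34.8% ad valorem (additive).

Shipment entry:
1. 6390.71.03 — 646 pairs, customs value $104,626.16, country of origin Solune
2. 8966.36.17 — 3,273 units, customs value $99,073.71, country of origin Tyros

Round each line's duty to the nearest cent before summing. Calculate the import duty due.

Line 1 (6390.71.03, Solune, 646 pairs, $104,626.16):
Base rate for 6390.71.03 is 35%.
6390.71.03 has an FTA preferential rate, but origin Solune is not Tyros; base rate stands.
Additional duty on 6390.71.03 from Solune: +29.5%. Applied ad valorem rate: 35% + 29.5% = 64.5%.
Duty = $104,626.16 × 64.5% = $67,483.87.
Line 2 (8966.36.17, Tyros, 3,273 units, $99,073.71):
Base rate for 8966.36.17 is 15%.
Origin Tyros is the FTA partner but 8966.36.17 is not on the preference list; base rate stands.
The additional-duty order on 8966.36.17 targets Solune, not Tyros; it does not apply.
Duty = $99,073.71 × 15% = $14,861.06.
Total = $67,483.87 + $14,861.06 = $82,344.93.

$82,344.93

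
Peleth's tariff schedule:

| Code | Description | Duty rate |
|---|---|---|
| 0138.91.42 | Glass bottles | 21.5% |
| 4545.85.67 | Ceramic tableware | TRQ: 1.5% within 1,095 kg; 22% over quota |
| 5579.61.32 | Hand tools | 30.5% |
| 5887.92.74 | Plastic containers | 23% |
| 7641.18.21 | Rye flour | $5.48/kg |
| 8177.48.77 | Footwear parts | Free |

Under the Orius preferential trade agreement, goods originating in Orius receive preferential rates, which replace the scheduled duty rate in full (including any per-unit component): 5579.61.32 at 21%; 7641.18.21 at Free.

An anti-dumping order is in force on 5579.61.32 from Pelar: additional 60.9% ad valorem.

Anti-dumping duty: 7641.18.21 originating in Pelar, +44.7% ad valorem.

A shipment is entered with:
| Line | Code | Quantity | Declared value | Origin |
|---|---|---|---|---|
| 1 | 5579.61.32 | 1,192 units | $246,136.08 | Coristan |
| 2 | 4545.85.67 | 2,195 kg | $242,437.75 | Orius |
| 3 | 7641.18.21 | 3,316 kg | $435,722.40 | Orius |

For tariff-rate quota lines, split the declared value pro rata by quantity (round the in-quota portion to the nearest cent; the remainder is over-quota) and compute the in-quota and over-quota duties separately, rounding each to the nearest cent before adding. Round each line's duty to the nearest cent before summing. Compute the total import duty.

Line 1 (5579.61.32, Coristan, 1,192 units, $246,136.08):
Base rate for 5579.61.32 is 30.5%.
5579.61.32 has an FTA preferential rate, but origin Coristan is not Orius; base rate stands.
The additional-duty order on 5579.61.32 targets Pelar, not Coristan; it does not apply.
Duty = $246,136.08 × 30.5% = $75,071.50.
Line 2 (4545.85.67, Orius, 2,195 kg, $242,437.75):
Code 4545.85.67 is under a tariff-rate quota (threshold 1,095 kg). In-quota: 1,095 kg at 1.5%; over-quota: 1,100 kg at 22%.
Pro-rata value split: in-quota = $242,437.75 × 1,095/2,195 = $120,942.75; over-quota = $242,437.75 − $120,942.75 = $121,495.00.
In-quota duty = $120,942.75 × 1.5% = $1,814.14. Over-quota duty = $121,495.00 × 22% = $26,728.90.
Line duty = $1,814.14 + $26,728.90 = $28,543.04.
Line 3 (7641.18.21, Orius, 3,316 kg, $435,722.40):
Base rate for 7641.18.21 is $5.48/kg.
Origin Orius qualifies under the Peleth–Orius agreement and 7641.18.21 is covered: preferential rate Free applies instead.
The additional-duty order on 7641.18.21 targets Pelar, not Orius; it does not apply.
Duty = $435,722.40 × 0% = $0.00.
Total = $75,071.50 + $28,543.04 + $0.00 = $103,614.54.

$103,614.54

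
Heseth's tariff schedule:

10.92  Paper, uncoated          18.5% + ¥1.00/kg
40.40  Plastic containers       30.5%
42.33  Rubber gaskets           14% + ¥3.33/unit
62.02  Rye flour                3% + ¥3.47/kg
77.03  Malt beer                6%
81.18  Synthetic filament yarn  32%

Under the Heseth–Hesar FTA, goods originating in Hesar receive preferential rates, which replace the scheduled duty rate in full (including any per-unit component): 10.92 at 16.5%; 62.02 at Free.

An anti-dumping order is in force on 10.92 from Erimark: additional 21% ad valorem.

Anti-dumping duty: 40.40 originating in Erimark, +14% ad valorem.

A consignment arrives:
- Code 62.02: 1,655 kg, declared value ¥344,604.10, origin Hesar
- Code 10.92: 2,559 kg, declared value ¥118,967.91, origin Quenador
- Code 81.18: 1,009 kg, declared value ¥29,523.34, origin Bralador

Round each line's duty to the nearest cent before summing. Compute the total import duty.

¥34,015.53

Line 1 (62.02, Hesar, 1,655 kg, ¥344,604.10):
Base rate for 62.02 is 3% + ¥3.47/kg.
Origin Hesar qualifies under the Heseth–Hesar agreement and 62.02 is covered: preferential rate Free applies instead.
Duty = ¥344,604.10 × 0% = ¥0.00.
Line 2 (10.92, Quenador, 2,559 kg, ¥118,967.91):
Base rate for 10.92 is 18.5% + ¥1.00/kg.
10.92 has an FTA preferential rate, but origin Quenador is not Hesar; base rate stands.
The additional-duty order on 10.92 targets Erimark, not Quenador; it does not apply.
Duty = ¥118,967.91 × 18.5% + 2,559 × ¥1.00 = ¥24,568.06.
Line 3 (81.18, Bralador, 1,009 kg, ¥29,523.34):
Base rate for 81.18 is 32%.
Duty = ¥29,523.34 × 32% = ¥9,447.47.
Total = ¥0.00 + ¥24,568.06 + ¥9,447.47 = ¥34,015.53.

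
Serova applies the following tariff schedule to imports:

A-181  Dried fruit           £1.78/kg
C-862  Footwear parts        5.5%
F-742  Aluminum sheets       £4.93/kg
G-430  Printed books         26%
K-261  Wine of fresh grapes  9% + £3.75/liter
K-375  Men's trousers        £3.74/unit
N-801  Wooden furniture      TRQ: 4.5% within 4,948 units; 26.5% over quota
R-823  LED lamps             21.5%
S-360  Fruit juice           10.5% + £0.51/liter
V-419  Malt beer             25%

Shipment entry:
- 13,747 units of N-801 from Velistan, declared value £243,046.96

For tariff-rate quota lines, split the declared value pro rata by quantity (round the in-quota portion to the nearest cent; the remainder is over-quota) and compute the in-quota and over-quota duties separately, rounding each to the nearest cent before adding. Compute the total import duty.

Line 1 (N-801, Velistan, 13,747 units, £243,046.96):
Code N-801 is under a tariff-rate quota (threshold 4,948 units). In-quota: 4,948 units at 4.5%; over-quota: 8,799 units at 26.5%.
Pro-rata value split: in-quota = £243,046.96 × 4,948/13,747 = £87,480.64; over-quota = £243,046.96 − £87,480.64 = £155,566.32.
In-quota duty = £87,480.64 × 4.5% = £3,936.63. Over-quota duty = £155,566.32 × 26.5% = £41,225.07.
Line duty = £3,936.63 + £41,225.07 = £45,161.70.

£45,161.70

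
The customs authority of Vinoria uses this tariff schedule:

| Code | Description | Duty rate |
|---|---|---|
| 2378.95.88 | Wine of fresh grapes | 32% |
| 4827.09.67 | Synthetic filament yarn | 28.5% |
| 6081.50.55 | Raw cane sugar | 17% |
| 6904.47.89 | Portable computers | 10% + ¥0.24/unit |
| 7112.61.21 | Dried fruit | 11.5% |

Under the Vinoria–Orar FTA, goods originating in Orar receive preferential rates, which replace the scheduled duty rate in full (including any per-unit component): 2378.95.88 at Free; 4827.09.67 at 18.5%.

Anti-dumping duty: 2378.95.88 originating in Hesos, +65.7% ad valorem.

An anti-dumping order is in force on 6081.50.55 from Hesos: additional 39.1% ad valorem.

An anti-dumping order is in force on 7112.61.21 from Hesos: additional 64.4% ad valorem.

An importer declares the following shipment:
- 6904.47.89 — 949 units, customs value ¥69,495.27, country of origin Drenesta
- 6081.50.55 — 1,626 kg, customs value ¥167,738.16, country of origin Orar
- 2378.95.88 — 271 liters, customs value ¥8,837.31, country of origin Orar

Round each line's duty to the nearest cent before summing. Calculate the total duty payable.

¥35,692.78

Line 1 (6904.47.89, Drenesta, 949 units, ¥69,495.27):
Base rate for 6904.47.89 is 10% + ¥0.24/unit.
Duty = ¥69,495.27 × 10% + 949 × ¥0.24 = ¥7,177.29.
Line 2 (6081.50.55, Orar, 1,626 kg, ¥167,738.16):
Base rate for 6081.50.55 is 17%.
Origin Orar is the FTA partner but 6081.50.55 is not on the preference list; base rate stands.
The additional-duty order on 6081.50.55 targets Hesos, not Orar; it does not apply.
Duty = ¥167,738.16 × 17% = ¥28,515.49.
Line 3 (2378.95.88, Orar, 271 liters, ¥8,837.31):
Base rate for 2378.95.88 is 32%.
Origin Orar qualifies under the Vinoria–Orar agreement and 2378.95.88 is covered: preferential rate Free applies instead.
The additional-duty order on 2378.95.88 targets Hesos, not Orar; it does not apply.
Duty = ¥8,837.31 × 0% = ¥0.00.
Total = ¥7,177.29 + ¥28,515.49 + ¥0.00 = ¥35,692.78.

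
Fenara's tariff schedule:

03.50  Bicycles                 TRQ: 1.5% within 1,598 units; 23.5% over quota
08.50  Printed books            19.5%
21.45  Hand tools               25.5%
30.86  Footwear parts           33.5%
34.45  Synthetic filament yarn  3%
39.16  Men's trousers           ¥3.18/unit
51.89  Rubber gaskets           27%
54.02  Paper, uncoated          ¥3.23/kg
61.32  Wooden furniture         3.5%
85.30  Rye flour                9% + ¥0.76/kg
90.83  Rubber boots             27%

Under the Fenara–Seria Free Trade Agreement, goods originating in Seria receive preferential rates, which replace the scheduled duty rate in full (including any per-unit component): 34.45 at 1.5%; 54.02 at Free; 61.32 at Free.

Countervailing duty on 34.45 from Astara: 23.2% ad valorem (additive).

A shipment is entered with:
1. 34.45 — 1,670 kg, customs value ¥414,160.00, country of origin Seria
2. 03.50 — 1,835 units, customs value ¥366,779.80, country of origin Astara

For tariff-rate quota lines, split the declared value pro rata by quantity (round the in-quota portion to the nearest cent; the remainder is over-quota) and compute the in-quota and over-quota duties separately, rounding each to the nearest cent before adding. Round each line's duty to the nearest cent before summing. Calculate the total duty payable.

Line 1 (34.45, Seria, 1,670 kg, ¥414,160.00):
Base rate for 34.45 is 3%.
Origin Seria qualifies under the Fenara–Seria agreement and 34.45 is covered: preferential rate 1.5% applies instead.
The additional-duty order on 34.45 targets Astara, not Seria; it does not apply.
Duty = ¥414,160.00 × 1.5% = ¥6,212.40.
Line 2 (03.50, Astara, 1,835 units, ¥366,779.80):
Code 03.50 is under a tariff-rate quota (threshold 1,598 units). In-quota: 1,598 units at 1.5%; over-quota: 237 units at 23.5%.
Pro-rata value split: in-quota = ¥366,779.80 × 1,598/1,835 = ¥319,408.24; over-quota = ¥366,779.80 − ¥319,408.24 = ¥47,371.56.
In-quota duty = ¥319,408.24 × 1.5% = ¥4,791.12. Over-quota duty = ¥47,371.56 × 23.5% = ¥11,132.32.
Line duty = ¥4,791.12 + ¥11,132.32 = ¥15,923.44.
Total = ¥6,212.40 + ¥15,923.44 = ¥22,135.84.

¥22,135.84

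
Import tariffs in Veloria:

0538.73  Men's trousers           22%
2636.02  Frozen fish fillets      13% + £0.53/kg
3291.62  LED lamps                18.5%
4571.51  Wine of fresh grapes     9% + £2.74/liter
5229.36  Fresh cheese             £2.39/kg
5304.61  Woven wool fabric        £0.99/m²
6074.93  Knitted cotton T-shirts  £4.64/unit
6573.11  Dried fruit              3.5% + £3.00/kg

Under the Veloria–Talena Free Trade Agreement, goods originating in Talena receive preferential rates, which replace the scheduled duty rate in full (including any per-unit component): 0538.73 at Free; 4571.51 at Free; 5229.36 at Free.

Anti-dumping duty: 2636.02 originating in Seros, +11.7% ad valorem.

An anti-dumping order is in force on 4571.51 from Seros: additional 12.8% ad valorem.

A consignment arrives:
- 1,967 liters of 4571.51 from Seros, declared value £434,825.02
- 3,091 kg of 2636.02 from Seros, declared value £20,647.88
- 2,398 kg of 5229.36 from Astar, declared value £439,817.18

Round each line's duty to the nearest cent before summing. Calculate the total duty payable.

£112,650.91

Line 1 (4571.51, Seros, 1,967 liters, £434,825.02):
Base rate for 4571.51 is 9% + £2.74/liter.
4571.51 has an FTA preferential rate, but origin Seros is not Talena; base rate stands.
Additional duty on 4571.51 from Seros: +12.8%. Applied ad valorem rate: 9% + 12.8% = 21.8%.
Duty = £434,825.02 × 21.8% + 1,967 × £2.74 = £100,181.43.
Line 2 (2636.02, Seros, 3,091 kg, £20,647.88):
Base rate for 2636.02 is 13% + £0.53/kg.
Additional duty on 2636.02 from Seros: +11.7%. Applied ad valorem rate: 13% + 11.7% = 24.7%.
Duty = £20,647.88 × 24.7% + 3,091 × £0.53 = £6,738.26.
Line 3 (5229.36, Astar, 2,398 kg, £439,817.18):
Base rate for 5229.36 is £2.39/kg.
5229.36 has an FTA preferential rate, but origin Astar is not Talena; base rate stands.
Duty = 2,398 × £2.39 = £5,731.22.
Total = £100,181.43 + £6,738.26 + £5,731.22 = £112,650.91.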